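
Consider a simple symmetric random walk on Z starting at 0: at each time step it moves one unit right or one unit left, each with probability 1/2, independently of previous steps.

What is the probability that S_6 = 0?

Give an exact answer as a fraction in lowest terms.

Answer: 5/16

Derivation:
To return to 0 after 6 steps: need exactly 3 steps of +1 and 3 of -1.
Favorable paths: C(6,3) = 20
Total paths: 2^6 = 64
P = 20/64 = 5/16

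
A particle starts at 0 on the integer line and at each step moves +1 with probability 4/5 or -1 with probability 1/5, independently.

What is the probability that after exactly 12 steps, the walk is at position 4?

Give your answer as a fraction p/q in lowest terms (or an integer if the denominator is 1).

Answer: 6488064/48828125

Derivation:
To reach position 4 after 12 steps: need 8 steps of +1 and 4 steps of -1.
Number of such sequences: C(12,8) = 495
Each has probability (4/5)^8 · (1/5)^4 = 65536/244140625
P = 495 · 65536/244140625 = 6488064/48828125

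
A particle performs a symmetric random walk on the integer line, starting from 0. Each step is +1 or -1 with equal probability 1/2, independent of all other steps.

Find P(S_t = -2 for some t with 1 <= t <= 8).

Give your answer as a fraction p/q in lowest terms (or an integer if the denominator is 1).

Count via complement. Let g(t,s) = #length-t paths at position s with S_1..S_t all ≠ -2.
g(t,s) = g(t-1,s-1) + g(t-1,s+1) for s ≠ -2; g(t,-2) = 0.
t=0: g(0,0)=1
t=1: g(1,-1)=1 g(1,1)=1
t=2: g(2,0)=2 g(2,2)=1
t=3: g(3,-1)=2 g(3,1)=3 g(3,3)=1
t=4: g(4,0)=5 g(4,2)=4 g(4,4)=1
t=5: g(5,-1)=5 g(5,1)=9 g(5,3)=5 g(5,5)=1
t=6: g(6,0)=14 g(6,2)=14 g(6,4)=6 g(6,6)=1
t=7: g(7,-1)=14 g(7,1)=28 g(7,3)=20 g(7,5)=7 g(7,7)=1
t=8: g(8,0)=42 g(8,2)=48 g(8,4)=27 g(8,6)=8 g(8,8)=1
Paths never hitting -2: Σ_s g(8,s) = 126
Paths hitting -2: 2^8 - 126 = 130
P = 130/256 = 65/128

Answer: 65/128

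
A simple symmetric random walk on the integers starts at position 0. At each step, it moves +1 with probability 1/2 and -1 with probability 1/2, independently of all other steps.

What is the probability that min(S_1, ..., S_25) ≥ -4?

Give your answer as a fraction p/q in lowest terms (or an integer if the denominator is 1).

Answer: 705755/1048576

Derivation:
Let f(t,s) = #length-t paths at position s with S_1..S_t all ≥ -4.
f(t,s) = f(t-1,s-1) + f(t-1,s+1) for s ≥ -4; f(t,s) = 0 for s < -4.
t=0: f(0,0)=1
t=1: f(1,-1)=1 f(1,1)=1
t=2: f(2,-2)=1 f(2,0)=2 f(2,2)=1
t=3: f(3,-3)=1 f(3,-1)=3 f(3,1)=3 f(3,3)=1
t=4: f(4,-4)=1 f(4,-2)=4 f(4,0)=6 f(4,2)=4 f(4,4)=1
t=5: f(5,-3)=5 f(5,-1)=10 f(5,1)=10 f(5,3)=5 f(5,5)=1
t=6: f(6,-4)=5 f(6,-2)=15 f(6,0)=20 f(6,2)=15 f(6,4)=6 f(6,6)=1
t=7: f(7,-3)=20 f(7,-1)=35 f(7,1)=35 f(7,3)=21 f(7,5)=7 f(7,7)=1
t=8: f(8,-4)=20 f(8,-2)=55 f(8,0)=70 f(8,2)=56 f(8,4)=28 f(8,6)=8 f(8,8)=1
t=9: f(9,-3)=75 f(9,-1)=125 f(9,1)=126 f(9,3)=84 f(9,5)=36 f(9,7)=9 f(9,9)=1
t=10: f(10,-4)=75 f(10,-2)=200 f(10,0)=251 f(10,2)=210 f(10,4)=120 f(10,6)=45 f(10,8)=10 f(10,10)=1
t=11: f(11,-3)=275 f(11,-1)=451 f(11,1)=461 f(11,3)=330 f(11,5)=165 f(11,7)=55 f(11,9)=11 f(11,11)=1
t=12: f(12,-4)=275 f(12,-2)=726 f(12,0)=912 f(12,2)=791 f(12,4)=495 f(12,6)=220 f(12,8)=66 f(12,10)=12 f(12,12)=1
t=13: f(13,-3)=1001 f(13,-1)=1638 f(13,1)=1703 f(13,3)=1286 f(13,5)=715 f(13,7)=286 f(13,9)=78 f(13,11)=13 f(13,13)=1
t=14: f(14,-4)=1001 f(14,-2)=2639 f(14,0)=3341 f(14,2)=2989 f(14,4)=2001 f(14,6)=1001 f(14,8)=364 f(14,10)=91 f(14,12)=14 f(14,14)=1
t=15: f(15,-3)=3640 f(15,-1)=5980 f(15,1)=6330 f(15,3)=4990 f(15,5)=3002 f(15,7)=1365 f(15,9)=455 f(15,11)=105 f(15,13)=15 f(15,15)=1
t=16: f(16,-4)=3640 f(16,-2)=9620 f(16,0)=12310 f(16,2)=11320 f(16,4)=7992 f(16,6)=4367 f(16,8)=1820 f(16,10)=560 f(16,12)=120 f(16,14)=16 f(16,16)=1
t=17: f(17,-3)=13260 f(17,-1)=21930 f(17,1)=23630 f(17,3)=19312 f(17,5)=12359 f(17,7)=6187 f(17,9)=2380 f(17,11)=680 f(17,13)=136 f(17,15)=17 f(17,17)=1
t=18: f(18,-4)=13260 f(18,-2)=35190 f(18,0)=45560 f(18,2)=42942 f(18,4)=31671 f(18,6)=18546 f(18,8)=8567 f(18,10)=3060 f(18,12)=816 f(18,14)=153 f(18,16)=18 f(18,18)=1
t=19: f(19,-3)=48450 f(19,-1)=80750 f(19,1)=88502 f(19,3)=74613 f(19,5)=50217 f(19,7)=27113 f(19,9)=11627 f(19,11)=3876 f(19,13)=969 f(19,15)=171 f(19,17)=19 f(19,19)=1
t=20: f(20,-4)=48450 f(20,-2)=129200 f(20,0)=169252 f(20,2)=163115 f(20,4)=124830 f(20,6)=77330 f(20,8)=38740 f(20,10)=15503 f(20,12)=4845 f(20,14)=1140 f(20,16)=190 f(20,18)=20 f(20,20)=1
t=21: f(21,-3)=177650 f(21,-1)=298452 f(21,1)=332367 f(21,3)=287945 f(21,5)=202160 f(21,7)=116070 f(21,9)=54243 f(21,11)=20348 f(21,13)=5985 f(21,15)=1330 f(21,17)=210 f(21,19)=21 f(21,21)=1
t=22: f(22,-4)=177650 f(22,-2)=476102 f(22,0)=630819 f(22,2)=620312 f(22,4)=490105 f(22,6)=318230 f(22,8)=170313 f(22,10)=74591 f(22,12)=26333 f(22,14)=7315 f(22,16)=1540 f(22,18)=231 f(22,20)=22 f(22,22)=1
t=23: f(23,-3)=653752 f(23,-1)=1106921 f(23,1)=1251131 f(23,3)=1110417 f(23,5)=808335 f(23,7)=488543 f(23,9)=244904 f(23,11)=100924 f(23,13)=33648 f(23,15)=8855 f(23,17)=1771 f(23,19)=253 f(23,21)=23 f(23,23)=1
t=24: f(24,-4)=653752 f(24,-2)=1760673 f(24,0)=2358052 f(24,2)=2361548 f(24,4)=1918752 f(24,6)=1296878 f(24,8)=733447 f(24,10)=345828 f(24,12)=134572 f(24,14)=42503 f(24,16)=10626 f(24,18)=2024 f(24,20)=276 f(24,22)=24 f(24,24)=1
t=25: f(25,-3)=2414425 f(25,-1)=4118725 f(25,1)=4719600 f(25,3)=4280300 f(25,5)=3215630 f(25,7)=2030325 f(25,9)=1079275 f(25,11)=480400 f(25,13)=177075 f(25,15)=53129 f(25,17)=12650 f(25,19)=2300 f(25,21)=300 f(25,23)=25 f(25,25)=1
Σ_s f(25,s) = 22584160
P = 22584160/33554432 = 705755/1048576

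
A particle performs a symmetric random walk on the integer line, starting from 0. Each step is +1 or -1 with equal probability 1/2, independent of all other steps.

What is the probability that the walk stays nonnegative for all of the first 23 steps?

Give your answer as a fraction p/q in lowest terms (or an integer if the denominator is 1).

Let f(t,s) = #length-t paths at position s with S_1..S_t all ≥ 0.
f(t,s) = f(t-1,s-1) + f(t-1,s+1) for s ≥ 0; f(t,s) = 0 for s < 0.
t=0: f(0,0)=1
t=1: f(1,1)=1
t=2: f(2,0)=1 f(2,2)=1
t=3: f(3,1)=2 f(3,3)=1
t=4: f(4,0)=2 f(4,2)=3 f(4,4)=1
t=5: f(5,1)=5 f(5,3)=4 f(5,5)=1
t=6: f(6,0)=5 f(6,2)=9 f(6,4)=5 f(6,6)=1
t=7: f(7,1)=14 f(7,3)=14 f(7,5)=6 f(7,7)=1
t=8: f(8,0)=14 f(8,2)=28 f(8,4)=20 f(8,6)=7 f(8,8)=1
t=9: f(9,1)=42 f(9,3)=48 f(9,5)=27 f(9,7)=8 f(9,9)=1
t=10: f(10,0)=42 f(10,2)=90 f(10,4)=75 f(10,6)=35 f(10,8)=9 f(10,10)=1
t=11: f(11,1)=132 f(11,3)=165 f(11,5)=110 f(11,7)=44 f(11,9)=10 f(11,11)=1
t=12: f(12,0)=132 f(12,2)=297 f(12,4)=275 f(12,6)=154 f(12,8)=54 f(12,10)=11 f(12,12)=1
t=13: f(13,1)=429 f(13,3)=572 f(13,5)=429 f(13,7)=208 f(13,9)=65 f(13,11)=12 f(13,13)=1
t=14: f(14,0)=429 f(14,2)=1001 f(14,4)=1001 f(14,6)=637 f(14,8)=273 f(14,10)=77 f(14,12)=13 f(14,14)=1
t=15: f(15,1)=1430 f(15,3)=2002 f(15,5)=1638 f(15,7)=910 f(15,9)=350 f(15,11)=90 f(15,13)=14 f(15,15)=1
t=16: f(16,0)=1430 f(16,2)=3432 f(16,4)=3640 f(16,6)=2548 f(16,8)=1260 f(16,10)=440 f(16,12)=104 f(16,14)=15 f(16,16)=1
t=17: f(17,1)=4862 f(17,3)=7072 f(17,5)=6188 f(17,7)=3808 f(17,9)=1700 f(17,11)=544 f(17,13)=119 f(17,15)=16 f(17,17)=1
t=18: f(18,0)=4862 f(18,2)=11934 f(18,4)=13260 f(18,6)=9996 f(18,8)=5508 f(18,10)=2244 f(18,12)=663 f(18,14)=135 f(18,16)=17 f(18,18)=1
t=19: f(19,1)=16796 f(19,3)=25194 f(19,5)=23256 f(19,7)=15504 f(19,9)=7752 f(19,11)=2907 f(19,13)=798 f(19,15)=152 f(19,17)=18 f(19,19)=1
t=20: f(20,0)=16796 f(20,2)=41990 f(20,4)=48450 f(20,6)=38760 f(20,8)=23256 f(20,10)=10659 f(20,12)=3705 f(20,14)=950 f(20,16)=170 f(20,18)=19 f(20,20)=1
t=21: f(21,1)=58786 f(21,3)=90440 f(21,5)=87210 f(21,7)=62016 f(21,9)=33915 f(21,11)=14364 f(21,13)=4655 f(21,15)=1120 f(21,17)=189 f(21,19)=20 f(21,21)=1
t=22: f(22,0)=58786 f(22,2)=149226 f(22,4)=177650 f(22,6)=149226 f(22,8)=95931 f(22,10)=48279 f(22,12)=19019 f(22,14)=5775 f(22,16)=1309 f(22,18)=209 f(22,20)=21 f(22,22)=1
t=23: f(23,1)=208012 f(23,3)=326876 f(23,5)=326876 f(23,7)=245157 f(23,9)=144210 f(23,11)=67298 f(23,13)=24794 f(23,15)=7084 f(23,17)=1518 f(23,19)=230 f(23,21)=22 f(23,23)=1
Σ_s f(23,s) = 1352078
P = 1352078/8388608 = 676039/4194304

Answer: 676039/4194304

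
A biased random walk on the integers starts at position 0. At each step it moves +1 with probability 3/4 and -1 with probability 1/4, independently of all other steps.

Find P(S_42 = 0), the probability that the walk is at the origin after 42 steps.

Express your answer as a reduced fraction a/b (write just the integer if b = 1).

To be at 0 after 42 steps: need exactly 21 steps of +1 and 21 of -1.
Number of such sequences: C(42,21) = 538257874440
Each has probability (3/4)^21 · (1/4)^21 = 10460353203/19342813113834066795298816
P = 538257874440 · 10460353203/19342813113834066795298816 = 703795935117303228915/2417851639229258349412352

Answer: 703795935117303228915/2417851639229258349412352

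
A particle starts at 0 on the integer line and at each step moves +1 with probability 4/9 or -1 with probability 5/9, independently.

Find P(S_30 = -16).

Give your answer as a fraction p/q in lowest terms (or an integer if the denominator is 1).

To reach position -16 after 30 steps: need 7 steps of +1 and 23 steps of -1.
Number of such sequences: C(30,7) = 2035800
Each has probability (4/9)^7 · (5/9)^23 = 195312500000000000000/42391158275216203514294433201
P = 2035800 · 195312500000000000000/42391158275216203514294433201 = 14726562500000000000000000/1570042899082081611640534563

Answer: 14726562500000000000000000/1570042899082081611640534563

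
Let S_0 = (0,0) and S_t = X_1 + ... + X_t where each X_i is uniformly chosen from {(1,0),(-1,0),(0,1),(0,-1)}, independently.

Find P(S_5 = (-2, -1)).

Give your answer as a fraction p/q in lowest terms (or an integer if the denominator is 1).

Answer: 25/512

Derivation:
Let h be the number of horizontal steps (so 5-h are vertical). To end at (-2,-1) need (h-2)/2 right-steps and ((5-h)-1)/2 up-steps.
Sum over h with 2 ≤ h ≤ 4, h ≡ 0 (mod 2), 5-h ≡ 1 (mod 2):
h=2: C(5,2)·C(2,0)·C(3,1) = 10·1·3 = 30
h=4: C(5,4)·C(4,1)·C(1,0) = 5·4·1 = 20
Total favorable: 50
Total paths: 4^5 = 1024
P = 50/1024 = 25/512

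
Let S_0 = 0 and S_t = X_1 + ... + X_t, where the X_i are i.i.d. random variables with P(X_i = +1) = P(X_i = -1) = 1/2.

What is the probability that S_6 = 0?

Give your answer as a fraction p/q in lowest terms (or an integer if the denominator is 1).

Answer: 5/16

Derivation:
To return to 0 after 6 steps: need exactly 3 steps of +1 and 3 of -1.
Favorable paths: C(6,3) = 20
Total paths: 2^6 = 64
P = 20/64 = 5/16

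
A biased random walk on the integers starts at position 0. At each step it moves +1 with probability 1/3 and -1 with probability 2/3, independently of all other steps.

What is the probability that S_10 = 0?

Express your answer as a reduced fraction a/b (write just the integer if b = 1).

Answer: 896/6561

Derivation:
To be at 0 after 10 steps: need exactly 5 steps of +1 and 5 of -1.
Number of such sequences: C(10,5) = 252
Each has probability (1/3)^5 · (2/3)^5 = 32/59049
P = 252 · 32/59049 = 896/6561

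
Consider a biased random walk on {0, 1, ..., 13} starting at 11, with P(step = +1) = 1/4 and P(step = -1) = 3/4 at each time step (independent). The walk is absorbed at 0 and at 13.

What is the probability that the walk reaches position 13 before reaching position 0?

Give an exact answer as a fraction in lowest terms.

Biased walk: p = 1/4, q = 3/4, r = q/p = 3
Gambler's ruin: P(hit 13 before 0 | start at 11) = (1 - r^a)/(1 - r^N)
r^11 = 177147; r^13 = 1594323
P = (1 - 177147) / (1 - 1594323) = -177146 / -1594322 = 88573/797161

Answer: 88573/797161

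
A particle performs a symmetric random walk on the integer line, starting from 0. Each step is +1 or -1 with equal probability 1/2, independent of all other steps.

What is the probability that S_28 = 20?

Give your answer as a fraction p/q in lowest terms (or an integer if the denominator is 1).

To reach position 20 after 28 steps: need 24 steps of +1 and 4 of -1.
Favorable paths: C(28,24) = 20475
Total paths: 2^28 = 268435456
P = 20475/268435456 = 20475/268435456

Answer: 20475/268435456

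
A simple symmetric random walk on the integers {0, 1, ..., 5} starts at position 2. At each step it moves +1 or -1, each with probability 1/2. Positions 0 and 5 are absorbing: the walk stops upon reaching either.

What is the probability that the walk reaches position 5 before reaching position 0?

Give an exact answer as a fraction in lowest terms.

Symmetric walk (p = 1/2): the harmonic-function argument gives P(hit 5 before 0 | start at 2) = a/N.
P = 2/5 = 2/5

Answer: 2/5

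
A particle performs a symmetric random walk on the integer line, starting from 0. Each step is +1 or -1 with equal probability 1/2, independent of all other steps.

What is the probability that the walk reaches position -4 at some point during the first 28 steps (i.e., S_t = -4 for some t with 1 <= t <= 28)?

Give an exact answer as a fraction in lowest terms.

Answer: 123012781/268435456

Derivation:
Count via complement. Let g(t,s) = #length-t paths at position s with S_1..S_t all ≠ -4.
g(t,s) = g(t-1,s-1) + g(t-1,s+1) for s ≠ -4; g(t,-4) = 0.
t=0: g(0,0)=1
t=1: g(1,-1)=1 g(1,1)=1
t=2: g(2,-2)=1 g(2,0)=2 g(2,2)=1
t=3: g(3,-3)=1 g(3,-1)=3 g(3,1)=3 g(3,3)=1
t=4: g(4,-2)=4 g(4,0)=6 g(4,2)=4 g(4,4)=1
t=5: g(5,-3)=4 g(5,-1)=10 g(5,1)=10 g(5,3)=5 g(5,5)=1
t=6: g(6,-2)=14 g(6,0)=20 g(6,2)=15 g(6,4)=6 g(6,6)=1
t=7: g(7,-3)=14 g(7,-1)=34 g(7,1)=35 g(7,3)=21 g(7,5)=7 g(7,7)=1
t=8: g(8,-2)=48 g(8,0)=69 g(8,2)=56 g(8,4)=28 g(8,6)=8 g(8,8)=1
t=9: g(9,-3)=48 g(9,-1)=117 g(9,1)=125 g(9,3)=84 g(9,5)=36 g(9,7)=9 g(9,9)=1
t=10: g(10,-2)=165 g(10,0)=242 g(10,2)=209 g(10,4)=120 g(10,6)=45 g(10,8)=10 g(10,10)=1
t=11: g(11,-3)=165 g(11,-1)=407 g(11,1)=451 g(11,3)=329 g(11,5)=165 g(11,7)=55 g(11,9)=11 g(11,11)=1
t=12: g(12,-2)=572 g(12,0)=858 g(12,2)=780 g(12,4)=494 g(12,6)=220 g(12,8)=66 g(12,10)=12 g(12,12)=1
t=13: g(13,-3)=572 g(13,-1)=1430 g(13,1)=1638 g(13,3)=1274 g(13,5)=714 g(13,7)=286 g(13,9)=78 g(13,11)=13 g(13,13)=1
t=14: g(14,-2)=2002 g(14,0)=3068 g(14,2)=2912 g(14,4)=1988 g(14,6)=1000 g(14,8)=364 g(14,10)=91 g(14,12)=14 g(14,14)=1
t=15: g(15,-3)=2002 g(15,-1)=5070 g(15,1)=5980 g(15,3)=4900 g(15,5)=2988 g(15,7)=1364 g(15,9)=455 g(15,11)=105 g(15,13)=15 g(15,15)=1
t=16: g(16,-2)=7072 g(16,0)=11050 g(16,2)=10880 g(16,4)=7888 g(16,6)=4352 g(16,8)=1819 g(16,10)=560 g(16,12)=120 g(16,14)=16 g(16,16)=1
t=17: g(17,-3)=7072 g(17,-1)=18122 g(17,1)=21930 g(17,3)=18768 g(17,5)=12240 g(17,7)=6171 g(17,9)=2379 g(17,11)=680 g(17,13)=136 g(17,15)=17 g(17,17)=1
t=18: g(18,-2)=25194 g(18,0)=40052 g(18,2)=40698 g(18,4)=31008 g(18,6)=18411 g(18,8)=8550 g(18,10)=3059 g(18,12)=816 g(18,14)=153 g(18,16)=18 g(18,18)=1
t=19: g(19,-3)=25194 g(19,-1)=65246 g(19,1)=80750 g(19,3)=71706 g(19,5)=49419 g(19,7)=26961 g(19,9)=11609 g(19,11)=3875 g(19,13)=969 g(19,15)=171 g(19,17)=19 g(19,19)=1
t=20: g(20,-2)=90440 g(20,0)=145996 g(20,2)=152456 g(20,4)=121125 g(20,6)=76380 g(20,8)=38570 g(20,10)=15484 g(20,12)=4844 g(20,14)=1140 g(20,16)=190 g(20,18)=20 g(20,20)=1
t=21: g(21,-3)=90440 g(21,-1)=236436 g(21,1)=298452 g(21,3)=273581 g(21,5)=197505 g(21,7)=114950 g(21,9)=54054 g(21,11)=20328 g(21,13)=5984 g(21,15)=1330 g(21,17)=210 g(21,19)=21 g(21,21)=1
t=22: g(22,-2)=326876 g(22,0)=534888 g(22,2)=572033 g(22,4)=471086 g(22,6)=312455 g(22,8)=169004 g(22,10)=74382 g(22,12)=26312 g(22,14)=7314 g(22,16)=1540 g(22,18)=231 g(22,20)=22 g(22,22)=1
t=23: g(23,-3)=326876 g(23,-1)=861764 g(23,1)=1106921 g(23,3)=1043119 g(23,5)=783541 g(23,7)=481459 g(23,9)=243386 g(23,11)=100694 g(23,13)=33626 g(23,15)=8854 g(23,17)=1771 g(23,19)=253 g(23,21)=23 g(23,23)=1
t=24: g(24,-2)=1188640 g(24,0)=1968685 g(24,2)=2150040 g(24,4)=1826660 g(24,6)=1265000 g(24,8)=724845 g(24,10)=344080 g(24,12)=134320 g(24,14)=42480 g(24,16)=10625 g(24,18)=2024 g(24,20)=276 g(24,22)=24 g(24,24)=1
t=25: g(25,-3)=1188640 g(25,-1)=3157325 g(25,1)=4118725 g(25,3)=3976700 g(25,5)=3091660 g(25,7)=1989845 g(25,9)=1068925 g(25,11)=478400 g(25,13)=176800 g(25,15)=53105 g(25,17)=12649 g(25,19)=2300 g(25,21)=300 g(25,23)=25 g(25,25)=1
t=26: g(26,-2)=4345965 g(26,0)=7276050 g(26,2)=8095425 g(26,4)=7068360 g(26,6)=5081505 g(26,8)=3058770 g(26,10)=1547325 g(26,12)=655200 g(26,14)=229905 g(26,16)=65754 g(26,18)=14949 g(26,20)=2600 g(26,22)=325 g(26,24)=26 g(26,26)=1
t=27: g(27,-3)=4345965 g(27,-1)=11622015 g(27,1)=15371475 g(27,3)=15163785 g(27,5)=12149865 g(27,7)=8140275 g(27,9)=4606095 g(27,11)=2202525 g(27,13)=885105 g(27,15)=295659 g(27,17)=80703 g(27,19)=17549 g(27,21)=2925 g(27,23)=351 g(27,25)=27 g(27,27)=1
t=28: g(28,-2)=15967980 g(28,0)=26993490 g(28,2)=30535260 g(28,4)=27313650 g(28,6)=20290140 g(28,8)=12746370 g(28,10)=6808620 g(28,12)=3087630 g(28,14)=1180764 g(28,16)=376362 g(28,18)=98252 g(28,20)=20474 g(28,22)=3276 g(28,24)=378 g(28,26)=28 g(28,28)=1
Paths never hitting -4: Σ_s g(28,s) = 145422675
Paths hitting -4: 2^28 - 145422675 = 123012781
P = 123012781/268435456 = 123012781/268435456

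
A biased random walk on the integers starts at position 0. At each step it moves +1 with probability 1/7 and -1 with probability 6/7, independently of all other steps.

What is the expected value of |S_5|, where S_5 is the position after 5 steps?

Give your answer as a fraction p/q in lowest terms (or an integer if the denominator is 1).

Answer: 8705/2401

Derivation:
S_5 takes values m ≡ 1 (mod 2) with |m| ≤ 5; P(S_5=m) = C(5,(5+m)/2) · (1/7)^((5+m)/2) · (6/7)^((5-m)/2).
Distribution: P(S=-5)=7776/16807, P(S=-3)=6480/16807, P(S=-1)=2160/16807, P(S=1)=360/16807, P(S=3)=30/16807, P(S=5)=1/16807
E[|S_5|] = Σ_m |m|·P(S_5=m) = 8705/2401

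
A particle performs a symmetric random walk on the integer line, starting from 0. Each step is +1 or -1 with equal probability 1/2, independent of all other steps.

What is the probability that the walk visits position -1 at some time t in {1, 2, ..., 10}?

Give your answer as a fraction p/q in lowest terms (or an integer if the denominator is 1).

Count via complement. Let g(t,s) = #length-t paths at position s with S_1..S_t all ≠ -1.
g(t,s) = g(t-1,s-1) + g(t-1,s+1) for s ≠ -1; g(t,-1) = 0.
t=0: g(0,0)=1
t=1: g(1,1)=1
t=2: g(2,0)=1 g(2,2)=1
t=3: g(3,1)=2 g(3,3)=1
t=4: g(4,0)=2 g(4,2)=3 g(4,4)=1
t=5: g(5,1)=5 g(5,3)=4 g(5,5)=1
t=6: g(6,0)=5 g(6,2)=9 g(6,4)=5 g(6,6)=1
t=7: g(7,1)=14 g(7,3)=14 g(7,5)=6 g(7,7)=1
t=8: g(8,0)=14 g(8,2)=28 g(8,4)=20 g(8,6)=7 g(8,8)=1
t=9: g(9,1)=42 g(9,3)=48 g(9,5)=27 g(9,7)=8 g(9,9)=1
t=10: g(10,0)=42 g(10,2)=90 g(10,4)=75 g(10,6)=35 g(10,8)=9 g(10,10)=1
Paths never hitting -1: Σ_s g(10,s) = 252
Paths hitting -1: 2^10 - 252 = 772
P = 772/1024 = 193/256

Answer: 193/256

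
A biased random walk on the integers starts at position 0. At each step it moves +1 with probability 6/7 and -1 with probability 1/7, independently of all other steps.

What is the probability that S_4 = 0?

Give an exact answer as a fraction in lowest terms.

Answer: 216/2401

Derivation:
To be at 0 after 4 steps: need exactly 2 steps of +1 and 2 of -1.
Number of such sequences: C(4,2) = 6
Each has probability (6/7)^2 · (1/7)^2 = 36/2401
P = 6 · 36/2401 = 216/2401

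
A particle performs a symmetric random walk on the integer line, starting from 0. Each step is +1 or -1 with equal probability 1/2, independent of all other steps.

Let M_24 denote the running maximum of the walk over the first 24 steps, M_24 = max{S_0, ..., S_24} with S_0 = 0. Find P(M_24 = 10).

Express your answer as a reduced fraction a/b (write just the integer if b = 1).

Let M_24 = max(S_0,...,S_24). Use the reflection principle: for j ≥ 1, #{paths with M_24 ≥ j} = #{S_24 ≥ j} + #{S_24 ≥ j+1}.
By reflection, #{M_24 ≥ 10} = #{S_24 ≥ 10} + #{S_24 ≥ 11} = 536155 + 190051 = 726206.
#{M_24 ≥ 11} = #{S_24 ≥ 11} + #{S_24 ≥ 12} = 190051 + 190051 = 380102.
#{M_24 = 10} = 726206 - 380102 = 346104.
P(M_24 = 10) = 346104/16777216 = 43263/2097152

Answer: 43263/2097152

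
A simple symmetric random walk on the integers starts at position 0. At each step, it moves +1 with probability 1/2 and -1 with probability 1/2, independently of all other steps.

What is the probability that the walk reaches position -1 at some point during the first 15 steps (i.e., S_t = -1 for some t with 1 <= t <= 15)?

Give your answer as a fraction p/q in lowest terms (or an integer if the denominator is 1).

Answer: 26333/32768

Derivation:
Count via complement. Let g(t,s) = #length-t paths at position s with S_1..S_t all ≠ -1.
g(t,s) = g(t-1,s-1) + g(t-1,s+1) for s ≠ -1; g(t,-1) = 0.
t=0: g(0,0)=1
t=1: g(1,1)=1
t=2: g(2,0)=1 g(2,2)=1
t=3: g(3,1)=2 g(3,3)=1
t=4: g(4,0)=2 g(4,2)=3 g(4,4)=1
t=5: g(5,1)=5 g(5,3)=4 g(5,5)=1
t=6: g(6,0)=5 g(6,2)=9 g(6,4)=5 g(6,6)=1
t=7: g(7,1)=14 g(7,3)=14 g(7,5)=6 g(7,7)=1
t=8: g(8,0)=14 g(8,2)=28 g(8,4)=20 g(8,6)=7 g(8,8)=1
t=9: g(9,1)=42 g(9,3)=48 g(9,5)=27 g(9,7)=8 g(9,9)=1
t=10: g(10,0)=42 g(10,2)=90 g(10,4)=75 g(10,6)=35 g(10,8)=9 g(10,10)=1
t=11: g(11,1)=132 g(11,3)=165 g(11,5)=110 g(11,7)=44 g(11,9)=10 g(11,11)=1
t=12: g(12,0)=132 g(12,2)=297 g(12,4)=275 g(12,6)=154 g(12,8)=54 g(12,10)=11 g(12,12)=1
t=13: g(13,1)=429 g(13,3)=572 g(13,5)=429 g(13,7)=208 g(13,9)=65 g(13,11)=12 g(13,13)=1
t=14: g(14,0)=429 g(14,2)=1001 g(14,4)=1001 g(14,6)=637 g(14,8)=273 g(14,10)=77 g(14,12)=13 g(14,14)=1
t=15: g(15,1)=1430 g(15,3)=2002 g(15,5)=1638 g(15,7)=910 g(15,9)=350 g(15,11)=90 g(15,13)=14 g(15,15)=1
Paths never hitting -1: Σ_s g(15,s) = 6435
Paths hitting -1: 2^15 - 6435 = 26333
P = 26333/32768 = 26333/32768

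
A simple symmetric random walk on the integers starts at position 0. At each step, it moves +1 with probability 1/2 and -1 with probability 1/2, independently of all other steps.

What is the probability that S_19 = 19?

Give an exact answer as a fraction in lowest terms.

Answer: 1/524288

Derivation:
To reach position 19 after 19 steps: need 19 steps of +1 and 0 of -1.
Favorable paths: C(19,19) = 1
Total paths: 2^19 = 524288
P = 1/524288 = 1/524288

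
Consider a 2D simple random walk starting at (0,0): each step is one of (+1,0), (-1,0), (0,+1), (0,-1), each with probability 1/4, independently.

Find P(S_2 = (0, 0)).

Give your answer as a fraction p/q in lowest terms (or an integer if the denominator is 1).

Answer: 1/4

Derivation:
Let h be the number of horizontal steps (so 2-h are vertical). To end at (0,0) need (h+0)/2 right-steps and ((2-h)+0)/2 up-steps.
Sum over h with 0 ≤ h ≤ 2, h ≡ 0 (mod 2), 2-h ≡ 0 (mod 2):
h=0: C(2,0)·C(0,0)·C(2,1) = 1·1·2 = 2
h=2: C(2,2)·C(2,1)·C(0,0) = 1·2·1 = 2
Total favorable: 4
Total paths: 4^2 = 16
P = 4/16 = 1/4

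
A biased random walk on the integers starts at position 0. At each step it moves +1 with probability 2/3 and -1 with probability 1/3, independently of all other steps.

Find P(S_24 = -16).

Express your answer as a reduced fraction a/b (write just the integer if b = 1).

To reach position -16 after 24 steps: need 4 steps of +1 and 20 steps of -1.
Number of such sequences: C(24,4) = 10626
Each has probability (2/3)^4 · (1/3)^20 = 16/282429536481
P = 10626 · 16/282429536481 = 56672/94143178827

Answer: 56672/94143178827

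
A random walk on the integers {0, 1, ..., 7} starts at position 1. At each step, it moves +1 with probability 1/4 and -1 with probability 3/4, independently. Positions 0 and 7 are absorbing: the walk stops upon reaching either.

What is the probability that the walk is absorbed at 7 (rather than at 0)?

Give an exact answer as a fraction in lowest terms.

Answer: 1/1093

Derivation:
Biased walk: p = 1/4, q = 3/4, r = q/p = 3
Gambler's ruin: P(hit 7 before 0 | start at 1) = (1 - r^a)/(1 - r^N)
r^1 = 3; r^7 = 2187
P = (1 - 3) / (1 - 2187) = -2 / -2186 = 1/1093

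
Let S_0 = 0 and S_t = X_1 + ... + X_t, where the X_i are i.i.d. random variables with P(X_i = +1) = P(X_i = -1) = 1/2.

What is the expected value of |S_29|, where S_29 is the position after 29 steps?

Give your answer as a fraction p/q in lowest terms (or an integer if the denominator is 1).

Answer: 145422675/33554432

Derivation:
S_29 takes values m ≡ 1 (mod 2) with |m| ≤ 29; P(S_29=m) = C(29,(29+m)/2)/2^29.
Total paths: 2^29 = 536870912
Distribution: P(S=-29)=1/536870912, P(S=-27)=29/536870912, P(S=-25)=406/536870912, P(S=-23)=3654/536870912, P(S=-21)=23751/536870912, P(S=-19)=118755/536870912, P(S=-17)=475020/536870912, P(S=-15)=1560780/536870912, P(S=-13)=4292145/536870912, P(S=-11)=10015005/536870912, P(S=-9)=20030010/536870912, P(S=-7)=34597290/536870912, P(S=-5)=51895935/536870912, P(S=-3)=67863915/536870912, P(S=-1)=77558760/536870912, P(S=1)=77558760/536870912, P(S=3)=67863915/536870912, P(S=5)=51895935/536870912, P(S=7)=34597290/536870912, P(S=9)=20030010/536870912, P(S=11)=10015005/536870912, P(S=13)=4292145/536870912, P(S=15)=1560780/536870912, P(S=17)=475020/536870912, P(S=19)=118755/536870912, P(S=21)=23751/536870912, P(S=23)=3654/536870912, P(S=25)=406/536870912, P(S=27)=29/536870912, P(S=29)=1/536870912
E[|S_29|] = Σ_m |m|·P(S_29=m) = 2326762800/536870912 = 145422675/33554432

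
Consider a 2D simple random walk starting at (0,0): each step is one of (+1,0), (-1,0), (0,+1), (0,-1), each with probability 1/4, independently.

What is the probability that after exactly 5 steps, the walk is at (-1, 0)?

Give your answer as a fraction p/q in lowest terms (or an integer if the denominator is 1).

Let h be the number of horizontal steps (so 5-h are vertical). To end at (-1,0) need (h-1)/2 right-steps and ((5-h)+0)/2 up-steps.
Sum over h with 1 ≤ h ≤ 5, h ≡ 1 (mod 2), 5-h ≡ 0 (mod 2):
h=1: C(5,1)·C(1,0)·C(4,2) = 5·1·6 = 30
h=3: C(5,3)·C(3,1)·C(2,1) = 10·3·2 = 60
h=5: C(5,5)·C(5,2)·C(0,0) = 1·10·1 = 10
Total favorable: 100
Total paths: 4^5 = 1024
P = 100/1024 = 25/256

Answer: 25/256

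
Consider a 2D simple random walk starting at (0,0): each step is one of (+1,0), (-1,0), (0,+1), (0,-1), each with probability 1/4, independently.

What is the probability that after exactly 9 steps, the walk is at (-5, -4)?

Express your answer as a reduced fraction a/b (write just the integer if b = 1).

Answer: 63/131072

Derivation:
Let h be the number of horizontal steps (so 9-h are vertical). To end at (-5,-4) need (h-5)/2 right-steps and ((9-h)-4)/2 up-steps.
Sum over h with 5 ≤ h ≤ 5, h ≡ 1 (mod 2), 9-h ≡ 0 (mod 2):
h=5: C(9,5)·C(5,0)·C(4,0) = 126·1·1 = 126
Total favorable: 126
Total paths: 4^9 = 262144
P = 126/262144 = 63/131072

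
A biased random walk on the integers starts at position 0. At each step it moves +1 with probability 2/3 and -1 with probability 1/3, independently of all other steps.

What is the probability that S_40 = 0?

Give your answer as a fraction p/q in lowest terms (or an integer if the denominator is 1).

Answer: 16060284644884480/1350851717672992089

Derivation:
To be at 0 after 40 steps: need exactly 20 steps of +1 and 20 of -1.
Number of such sequences: C(40,20) = 137846528820
Each has probability (2/3)^20 · (1/3)^20 = 1048576/12157665459056928801
P = 137846528820 · 1048576/12157665459056928801 = 16060284644884480/1350851717672992089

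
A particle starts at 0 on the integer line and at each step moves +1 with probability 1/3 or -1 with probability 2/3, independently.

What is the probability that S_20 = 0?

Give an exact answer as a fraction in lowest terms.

Answer: 189190144/3486784401

Derivation:
To be at 0 after 20 steps: need exactly 10 steps of +1 and 10 of -1.
Number of such sequences: C(20,10) = 184756
Each has probability (1/3)^10 · (2/3)^10 = 1024/3486784401
P = 184756 · 1024/3486784401 = 189190144/3486784401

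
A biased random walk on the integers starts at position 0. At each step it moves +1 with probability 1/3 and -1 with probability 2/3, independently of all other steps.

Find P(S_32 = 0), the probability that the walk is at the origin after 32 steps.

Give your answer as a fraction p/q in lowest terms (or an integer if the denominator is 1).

To be at 0 after 32 steps: need exactly 16 steps of +1 and 16 of -1.
Number of such sequences: C(32,16) = 601080390
Each has probability (1/3)^16 · (2/3)^16 = 65536/1853020188851841
P = 601080390 · 65536/1853020188851841 = 4376933826560/205891132094649

Answer: 4376933826560/205891132094649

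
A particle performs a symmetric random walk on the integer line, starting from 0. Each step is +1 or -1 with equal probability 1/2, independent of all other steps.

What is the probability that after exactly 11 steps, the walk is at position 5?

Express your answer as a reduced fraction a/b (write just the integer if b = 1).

Answer: 165/2048

Derivation:
To reach position 5 after 11 steps: need 8 steps of +1 and 3 of -1.
Favorable paths: C(11,8) = 165
Total paths: 2^11 = 2048
P = 165/2048 = 165/2048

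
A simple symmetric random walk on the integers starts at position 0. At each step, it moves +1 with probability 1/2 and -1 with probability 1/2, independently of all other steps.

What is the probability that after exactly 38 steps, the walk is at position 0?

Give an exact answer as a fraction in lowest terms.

To return to 0 after 38 steps: need exactly 19 steps of +1 and 19 of -1.
Favorable paths: C(38,19) = 35345263800
Total paths: 2^38 = 274877906944
P = 35345263800/274877906944 = 4418157975/34359738368

Answer: 4418157975/34359738368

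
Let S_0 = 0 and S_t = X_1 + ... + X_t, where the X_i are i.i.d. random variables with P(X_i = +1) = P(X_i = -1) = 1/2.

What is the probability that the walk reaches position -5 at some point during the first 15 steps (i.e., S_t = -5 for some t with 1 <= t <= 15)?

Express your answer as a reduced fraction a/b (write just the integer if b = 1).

Answer: 6885/32768

Derivation:
Count via complement. Let g(t,s) = #length-t paths at position s with S_1..S_t all ≠ -5.
g(t,s) = g(t-1,s-1) + g(t-1,s+1) for s ≠ -5; g(t,-5) = 0.
t=0: g(0,0)=1
t=1: g(1,-1)=1 g(1,1)=1
t=2: g(2,-2)=1 g(2,0)=2 g(2,2)=1
t=3: g(3,-3)=1 g(3,-1)=3 g(3,1)=3 g(3,3)=1
t=4: g(4,-4)=1 g(4,-2)=4 g(4,0)=6 g(4,2)=4 g(4,4)=1
t=5: g(5,-3)=5 g(5,-1)=10 g(5,1)=10 g(5,3)=5 g(5,5)=1
t=6: g(6,-4)=5 g(6,-2)=15 g(6,0)=20 g(6,2)=15 g(6,4)=6 g(6,6)=1
t=7: g(7,-3)=20 g(7,-1)=35 g(7,1)=35 g(7,3)=21 g(7,5)=7 g(7,7)=1
t=8: g(8,-4)=20 g(8,-2)=55 g(8,0)=70 g(8,2)=56 g(8,4)=28 g(8,6)=8 g(8,8)=1
t=9: g(9,-3)=75 g(9,-1)=125 g(9,1)=126 g(9,3)=84 g(9,5)=36 g(9,7)=9 g(9,9)=1
t=10: g(10,-4)=75 g(10,-2)=200 g(10,0)=251 g(10,2)=210 g(10,4)=120 g(10,6)=45 g(10,8)=10 g(10,10)=1
t=11: g(11,-3)=275 g(11,-1)=451 g(11,1)=461 g(11,3)=330 g(11,5)=165 g(11,7)=55 g(11,9)=11 g(11,11)=1
t=12: g(12,-4)=275 g(12,-2)=726 g(12,0)=912 g(12,2)=791 g(12,4)=495 g(12,6)=220 g(12,8)=66 g(12,10)=12 g(12,12)=1
t=13: g(13,-3)=1001 g(13,-1)=1638 g(13,1)=1703 g(13,3)=1286 g(13,5)=715 g(13,7)=286 g(13,9)=78 g(13,11)=13 g(13,13)=1
t=14: g(14,-4)=1001 g(14,-2)=2639 g(14,0)=3341 g(14,2)=2989 g(14,4)=2001 g(14,6)=1001 g(14,8)=364 g(14,10)=91 g(14,12)=14 g(14,14)=1
t=15: g(15,-3)=3640 g(15,-1)=5980 g(15,1)=6330 g(15,3)=4990 g(15,5)=3002 g(15,7)=1365 g(15,9)=455 g(15,11)=105 g(15,13)=15 g(15,15)=1
Paths never hitting -5: Σ_s g(15,s) = 25883
Paths hitting -5: 2^15 - 25883 = 6885
P = 6885/32768 = 6885/32768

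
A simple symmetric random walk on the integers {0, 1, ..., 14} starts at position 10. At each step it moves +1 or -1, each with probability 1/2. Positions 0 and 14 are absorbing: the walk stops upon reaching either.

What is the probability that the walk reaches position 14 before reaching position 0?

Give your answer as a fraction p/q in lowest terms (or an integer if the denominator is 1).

Symmetric walk (p = 1/2): the harmonic-function argument gives P(hit 14 before 0 | start at 10) = a/N.
P = 10/14 = 5/7

Answer: 5/7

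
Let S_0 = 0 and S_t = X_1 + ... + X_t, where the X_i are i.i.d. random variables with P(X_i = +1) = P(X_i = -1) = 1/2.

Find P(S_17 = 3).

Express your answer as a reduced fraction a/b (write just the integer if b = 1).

To reach position 3 after 17 steps: need 10 steps of +1 and 7 of -1.
Favorable paths: C(17,10) = 19448
Total paths: 2^17 = 131072
P = 19448/131072 = 2431/16384

Answer: 2431/16384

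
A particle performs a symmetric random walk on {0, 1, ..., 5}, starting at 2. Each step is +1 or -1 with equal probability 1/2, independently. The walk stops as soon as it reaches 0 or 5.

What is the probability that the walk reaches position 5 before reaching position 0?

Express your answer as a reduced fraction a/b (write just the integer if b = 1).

Symmetric walk (p = 1/2): the harmonic-function argument gives P(hit 5 before 0 | start at 2) = a/N.
P = 2/5 = 2/5

Answer: 2/5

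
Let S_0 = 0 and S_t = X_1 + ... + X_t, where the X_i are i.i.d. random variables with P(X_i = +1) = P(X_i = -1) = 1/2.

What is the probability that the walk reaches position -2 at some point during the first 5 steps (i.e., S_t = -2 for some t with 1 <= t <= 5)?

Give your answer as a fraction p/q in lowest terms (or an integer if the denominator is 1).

Count via complement. Let g(t,s) = #length-t paths at position s with S_1..S_t all ≠ -2.
g(t,s) = g(t-1,s-1) + g(t-1,s+1) for s ≠ -2; g(t,-2) = 0.
t=0: g(0,0)=1
t=1: g(1,-1)=1 g(1,1)=1
t=2: g(2,0)=2 g(2,2)=1
t=3: g(3,-1)=2 g(3,1)=3 g(3,3)=1
t=4: g(4,0)=5 g(4,2)=4 g(4,4)=1
t=5: g(5,-1)=5 g(5,1)=9 g(5,3)=5 g(5,5)=1
Paths never hitting -2: Σ_s g(5,s) = 20
Paths hitting -2: 2^5 - 20 = 12
P = 12/32 = 3/8

Answer: 3/8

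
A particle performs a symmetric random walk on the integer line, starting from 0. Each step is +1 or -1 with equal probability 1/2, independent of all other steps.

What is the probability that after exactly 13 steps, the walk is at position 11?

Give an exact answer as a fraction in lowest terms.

To reach position 11 after 13 steps: need 12 steps of +1 and 1 of -1.
Favorable paths: C(13,12) = 13
Total paths: 2^13 = 8192
P = 13/8192 = 13/8192

Answer: 13/8192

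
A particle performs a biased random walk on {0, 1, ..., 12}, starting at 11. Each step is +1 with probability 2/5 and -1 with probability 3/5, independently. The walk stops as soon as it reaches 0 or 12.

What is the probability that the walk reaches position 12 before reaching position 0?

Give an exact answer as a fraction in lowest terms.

Biased walk: p = 2/5, q = 3/5, r = q/p = 3/2
Gambler's ruin: P(hit 12 before 0 | start at 11) = (1 - r^a)/(1 - r^N)
r^11 = 177147/2048; r^12 = 531441/4096
P = (1 - 177147/2048) / (1 - 531441/4096) = -175099/2048 / -527345/4096 = 350198/527345

Answer: 350198/527345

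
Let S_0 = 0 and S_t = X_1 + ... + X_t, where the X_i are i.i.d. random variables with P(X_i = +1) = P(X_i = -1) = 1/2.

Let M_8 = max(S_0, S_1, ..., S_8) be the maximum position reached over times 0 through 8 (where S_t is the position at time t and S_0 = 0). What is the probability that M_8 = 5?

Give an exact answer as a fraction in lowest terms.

Answer: 1/32

Derivation:
Let M_8 = max(S_0,...,S_8). Use the reflection principle: for j ≥ 1, #{paths with M_8 ≥ j} = #{S_8 ≥ j} + #{S_8 ≥ j+1}.
By reflection, #{M_8 ≥ 5} = #{S_8 ≥ 5} + #{S_8 ≥ 6} = 9 + 9 = 18.
#{M_8 ≥ 6} = #{S_8 ≥ 6} + #{S_8 ≥ 7} = 9 + 1 = 10.
#{M_8 = 5} = 18 - 10 = 8.
P(M_8 = 5) = 8/256 = 1/32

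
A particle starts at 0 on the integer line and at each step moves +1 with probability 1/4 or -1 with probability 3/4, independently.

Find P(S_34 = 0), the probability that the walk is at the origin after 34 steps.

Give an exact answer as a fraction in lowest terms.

Answer: 75340571907153465/73786976294838206464

Derivation:
To be at 0 after 34 steps: need exactly 17 steps of +1 and 17 of -1.
Number of such sequences: C(34,17) = 2333606220
Each has probability (1/4)^17 · (3/4)^17 = 129140163/295147905179352825856
P = 2333606220 · 129140163/295147905179352825856 = 75340571907153465/73786976294838206464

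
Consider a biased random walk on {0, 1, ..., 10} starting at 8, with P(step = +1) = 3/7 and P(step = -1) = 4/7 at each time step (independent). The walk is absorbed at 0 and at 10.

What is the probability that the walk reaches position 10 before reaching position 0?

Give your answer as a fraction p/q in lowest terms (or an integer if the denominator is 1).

Biased walk: p = 3/7, q = 4/7, r = q/p = 4/3
Gambler's ruin: P(hit 10 before 0 | start at 8) = (1 - r^a)/(1 - r^N)
r^8 = 65536/6561; r^10 = 1048576/59049
P = (1 - 65536/6561) / (1 - 1048576/59049) = -58975/6561 / -989527/59049 = 75825/141361

Answer: 75825/141361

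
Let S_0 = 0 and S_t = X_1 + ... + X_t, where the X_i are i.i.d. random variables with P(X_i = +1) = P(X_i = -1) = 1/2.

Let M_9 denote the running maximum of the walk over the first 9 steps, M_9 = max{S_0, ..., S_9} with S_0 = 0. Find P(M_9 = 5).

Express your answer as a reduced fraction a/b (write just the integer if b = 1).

Answer: 9/128

Derivation:
Let M_9 = max(S_0,...,S_9). Use the reflection principle: for j ≥ 1, #{paths with M_9 ≥ j} = #{S_9 ≥ j} + #{S_9 ≥ j+1}.
By reflection, #{M_9 ≥ 5} = #{S_9 ≥ 5} + #{S_9 ≥ 6} = 46 + 10 = 56.
#{M_9 ≥ 6} = #{S_9 ≥ 6} + #{S_9 ≥ 7} = 10 + 10 = 20.
#{M_9 = 5} = 56 - 20 = 36.
P(M_9 = 5) = 36/512 = 9/128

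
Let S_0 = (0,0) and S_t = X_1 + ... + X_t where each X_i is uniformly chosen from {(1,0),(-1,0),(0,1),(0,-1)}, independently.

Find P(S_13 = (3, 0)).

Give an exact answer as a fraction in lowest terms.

Let h be the number of horizontal steps (so 13-h are vertical). To end at (3,0) need (h+3)/2 right-steps and ((13-h)+0)/2 up-steps.
Sum over h with 3 ≤ h ≤ 13, h ≡ 1 (mod 2), 13-h ≡ 0 (mod 2):
h=3: C(13,3)·C(3,3)·C(10,5) = 286·1·252 = 72072
h=5: C(13,5)·C(5,4)·C(8,4) = 1287·5·70 = 450450
h=7: C(13,7)·C(7,5)·C(6,3) = 1716·21·20 = 720720
h=9: C(13,9)·C(9,6)·C(4,2) = 715·84·6 = 360360
h=11: C(13,11)·C(11,7)·C(2,1) = 78·330·2 = 51480
h=13: C(13,13)·C(13,8)·C(0,0) = 1·1287·1 = 1287
Total favorable: 1656369
Total paths: 4^13 = 67108864
P = 1656369/67108864 = 1656369/67108864

Answer: 1656369/67108864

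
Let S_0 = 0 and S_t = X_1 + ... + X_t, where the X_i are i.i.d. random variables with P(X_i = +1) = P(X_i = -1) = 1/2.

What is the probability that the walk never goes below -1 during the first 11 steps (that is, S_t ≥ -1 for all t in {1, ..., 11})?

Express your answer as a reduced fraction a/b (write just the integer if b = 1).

Let f(t,s) = #length-t paths at position s with S_1..S_t all ≥ -1.
f(t,s) = f(t-1,s-1) + f(t-1,s+1) for s ≥ -1; f(t,s) = 0 for s < -1.
t=0: f(0,0)=1
t=1: f(1,-1)=1 f(1,1)=1
t=2: f(2,0)=2 f(2,2)=1
t=3: f(3,-1)=2 f(3,1)=3 f(3,3)=1
t=4: f(4,0)=5 f(4,2)=4 f(4,4)=1
t=5: f(5,-1)=5 f(5,1)=9 f(5,3)=5 f(5,5)=1
t=6: f(6,0)=14 f(6,2)=14 f(6,4)=6 f(6,6)=1
t=7: f(7,-1)=14 f(7,1)=28 f(7,3)=20 f(7,5)=7 f(7,7)=1
t=8: f(8,0)=42 f(8,2)=48 f(8,4)=27 f(8,6)=8 f(8,8)=1
t=9: f(9,-1)=42 f(9,1)=90 f(9,3)=75 f(9,5)=35 f(9,7)=9 f(9,9)=1
t=10: f(10,0)=132 f(10,2)=165 f(10,4)=110 f(10,6)=44 f(10,8)=10 f(10,10)=1
t=11: f(11,-1)=132 f(11,1)=297 f(11,3)=275 f(11,5)=154 f(11,7)=54 f(11,9)=11 f(11,11)=1
Σ_s f(11,s) = 924
P = 924/2048 = 231/512

Answer: 231/512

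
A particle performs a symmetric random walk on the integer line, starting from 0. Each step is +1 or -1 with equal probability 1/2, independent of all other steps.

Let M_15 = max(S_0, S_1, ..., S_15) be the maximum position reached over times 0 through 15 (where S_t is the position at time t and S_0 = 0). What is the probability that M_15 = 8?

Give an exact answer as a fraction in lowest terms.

Let M_15 = max(S_0,...,S_15). Use the reflection principle: for j ≥ 1, #{paths with M_15 ≥ j} = #{S_15 ≥ j} + #{S_15 ≥ j+1}.
By reflection, #{M_15 ≥ 8} = #{S_15 ≥ 8} + #{S_15 ≥ 9} = 576 + 576 = 1152.
#{M_15 ≥ 9} = #{S_15 ≥ 9} + #{S_15 ≥ 10} = 576 + 121 = 697.
#{M_15 = 8} = 1152 - 697 = 455.
P(M_15 = 8) = 455/32768 = 455/32768

Answer: 455/32768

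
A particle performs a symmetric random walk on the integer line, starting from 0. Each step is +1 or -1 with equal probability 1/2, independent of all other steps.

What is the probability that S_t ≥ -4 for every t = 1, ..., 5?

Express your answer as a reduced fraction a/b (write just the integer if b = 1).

Let f(t,s) = #length-t paths at position s with S_1..S_t all ≥ -4.
f(t,s) = f(t-1,s-1) + f(t-1,s+1) for s ≥ -4; f(t,s) = 0 for s < -4.
t=0: f(0,0)=1
t=1: f(1,-1)=1 f(1,1)=1
t=2: f(2,-2)=1 f(2,0)=2 f(2,2)=1
t=3: f(3,-3)=1 f(3,-1)=3 f(3,1)=3 f(3,3)=1
t=4: f(4,-4)=1 f(4,-2)=4 f(4,0)=6 f(4,2)=4 f(4,4)=1
t=5: f(5,-3)=5 f(5,-1)=10 f(5,1)=10 f(5,3)=5 f(5,5)=1
Σ_s f(5,s) = 31
P = 31/32 = 31/32

Answer: 31/32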